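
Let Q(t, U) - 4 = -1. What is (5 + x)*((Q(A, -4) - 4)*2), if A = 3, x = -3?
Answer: -4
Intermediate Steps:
Q(t, U) = 3 (Q(t, U) = 4 - 1 = 3)
(5 + x)*((Q(A, -4) - 4)*2) = (5 - 3)*((3 - 4)*2) = 2*(-1*2) = 2*(-2) = -4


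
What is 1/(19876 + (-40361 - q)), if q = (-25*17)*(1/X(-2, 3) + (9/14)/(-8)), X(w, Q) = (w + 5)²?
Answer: -1008/20635705 ≈ -4.8847e-5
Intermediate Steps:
X(w, Q) = (5 + w)²
q = -13175/1008 (q = (-25*17)*(1/(5 - 2)² + (9/14)/(-8)) = -425*(1/3² + (9*(1/14))*(-⅛)) = -425*(1/9 + (9/14)*(-⅛)) = -425*(1*(⅑) - 9/112) = -425*(⅑ - 9/112) = -425*31/1008 = -13175/1008 ≈ -13.070)
1/(19876 + (-40361 - q)) = 1/(19876 + (-40361 - 1*(-13175/1008))) = 1/(19876 + (-40361 + 13175/1008)) = 1/(19876 - 40670713/1008) = 1/(-20635705/1008) = -1008/20635705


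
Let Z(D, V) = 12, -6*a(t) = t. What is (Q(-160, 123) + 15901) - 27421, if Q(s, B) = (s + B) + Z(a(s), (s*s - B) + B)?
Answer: -11545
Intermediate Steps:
a(t) = -t/6
Q(s, B) = 12 + B + s (Q(s, B) = (s + B) + 12 = (B + s) + 12 = 12 + B + s)
(Q(-160, 123) + 15901) - 27421 = ((12 + 123 - 160) + 15901) - 27421 = (-25 + 15901) - 27421 = 15876 - 27421 = -11545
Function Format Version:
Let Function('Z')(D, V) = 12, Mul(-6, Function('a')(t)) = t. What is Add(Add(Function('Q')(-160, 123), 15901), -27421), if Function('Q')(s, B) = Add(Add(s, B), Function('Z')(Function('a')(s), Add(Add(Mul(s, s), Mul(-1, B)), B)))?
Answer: -11545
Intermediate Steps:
Function('a')(t) = Mul(Rational(-1, 6), t)
Function('Q')(s, B) = Add(12, B, s) (Function('Q')(s, B) = Add(Add(s, B), 12) = Add(Add(B, s), 12) = Add(12, B, s))
Add(Add(Function('Q')(-160, 123), 15901), -27421) = Add(Add(Add(12, 123, -160), 15901), -27421) = Add(Add(-25, 15901), -27421) = Add(15876, -27421) = -11545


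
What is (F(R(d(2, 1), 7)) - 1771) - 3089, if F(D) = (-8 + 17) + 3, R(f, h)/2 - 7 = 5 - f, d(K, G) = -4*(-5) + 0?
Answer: -4848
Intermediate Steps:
d(K, G) = 20 (d(K, G) = 20 + 0 = 20)
R(f, h) = 24 - 2*f (R(f, h) = 14 + 2*(5 - f) = 14 + (10 - 2*f) = 24 - 2*f)
F(D) = 12 (F(D) = 9 + 3 = 12)
(F(R(d(2, 1), 7)) - 1771) - 3089 = (12 - 1771) - 3089 = -1759 - 3089 = -4848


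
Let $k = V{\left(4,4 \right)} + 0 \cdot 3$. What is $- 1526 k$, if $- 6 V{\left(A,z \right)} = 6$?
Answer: $1526$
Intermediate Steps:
$V{\left(A,z \right)} = -1$ ($V{\left(A,z \right)} = \left(- \frac{1}{6}\right) 6 = -1$)
$k = -1$ ($k = -1 + 0 \cdot 3 = -1 + 0 = -1$)
$- 1526 k = \left(-1526\right) \left(-1\right) = 1526$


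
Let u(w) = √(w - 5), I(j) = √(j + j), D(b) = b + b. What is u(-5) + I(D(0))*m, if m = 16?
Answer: I*√10 ≈ 3.1623*I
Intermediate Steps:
D(b) = 2*b
I(j) = √2*√j (I(j) = √(2*j) = √2*√j)
u(w) = √(-5 + w)
u(-5) + I(D(0))*m = √(-5 - 5) + (√2*√(2*0))*16 = √(-10) + (√2*√0)*16 = I*√10 + (√2*0)*16 = I*√10 + 0*16 = I*√10 + 0 = I*√10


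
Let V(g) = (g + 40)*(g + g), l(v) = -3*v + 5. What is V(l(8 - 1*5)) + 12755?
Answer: 12467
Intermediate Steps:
l(v) = 5 - 3*v
V(g) = 2*g*(40 + g) (V(g) = (40 + g)*(2*g) = 2*g*(40 + g))
V(l(8 - 1*5)) + 12755 = 2*(5 - 3*(8 - 1*5))*(40 + (5 - 3*(8 - 1*5))) + 12755 = 2*(5 - 3*(8 - 5))*(40 + (5 - 3*(8 - 5))) + 12755 = 2*(5 - 3*3)*(40 + (5 - 3*3)) + 12755 = 2*(5 - 9)*(40 + (5 - 9)) + 12755 = 2*(-4)*(40 - 4) + 12755 = 2*(-4)*36 + 12755 = -288 + 12755 = 12467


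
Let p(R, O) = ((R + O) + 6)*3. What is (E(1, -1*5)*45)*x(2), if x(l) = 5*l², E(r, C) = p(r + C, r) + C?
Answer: 3600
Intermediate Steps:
p(R, O) = 18 + 3*O + 3*R (p(R, O) = ((O + R) + 6)*3 = (6 + O + R)*3 = 18 + 3*O + 3*R)
E(r, C) = 18 + 4*C + 6*r (E(r, C) = (18 + 3*r + 3*(r + C)) + C = (18 + 3*r + 3*(C + r)) + C = (18 + 3*r + (3*C + 3*r)) + C = (18 + 3*C + 6*r) + C = 18 + 4*C + 6*r)
(E(1, -1*5)*45)*x(2) = ((18 + 4*(-1*5) + 6*1)*45)*(5*2²) = ((18 + 4*(-5) + 6)*45)*(5*4) = ((18 - 20 + 6)*45)*20 = (4*45)*20 = 180*20 = 3600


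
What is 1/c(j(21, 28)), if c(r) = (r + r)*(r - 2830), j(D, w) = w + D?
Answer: -1/272538 ≈ -3.6692e-6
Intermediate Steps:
j(D, w) = D + w
c(r) = 2*r*(-2830 + r) (c(r) = (2*r)*(-2830 + r) = 2*r*(-2830 + r))
1/c(j(21, 28)) = 1/(2*(21 + 28)*(-2830 + (21 + 28))) = 1/(2*49*(-2830 + 49)) = 1/(2*49*(-2781)) = 1/(-272538) = -1/272538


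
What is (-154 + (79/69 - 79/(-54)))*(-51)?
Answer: 3196493/414 ≈ 7721.0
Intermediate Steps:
(-154 + (79/69 - 79/(-54)))*(-51) = (-154 + (79*(1/69) - 79*(-1/54)))*(-51) = (-154 + (79/69 + 79/54))*(-51) = (-154 + 3239/1242)*(-51) = -188029/1242*(-51) = 3196493/414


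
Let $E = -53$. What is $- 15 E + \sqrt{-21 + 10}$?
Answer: $795 + i \sqrt{11} \approx 795.0 + 3.3166 i$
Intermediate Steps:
$- 15 E + \sqrt{-21 + 10} = \left(-15\right) \left(-53\right) + \sqrt{-21 + 10} = 795 + \sqrt{-11} = 795 + i \sqrt{11}$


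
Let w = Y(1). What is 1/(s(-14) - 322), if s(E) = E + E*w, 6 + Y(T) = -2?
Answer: -1/224 ≈ -0.0044643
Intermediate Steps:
Y(T) = -8 (Y(T) = -6 - 2 = -8)
w = -8
s(E) = -7*E (s(E) = E + E*(-8) = E - 8*E = -7*E)
1/(s(-14) - 322) = 1/(-7*(-14) - 322) = 1/(98 - 322) = 1/(-224) = -1/224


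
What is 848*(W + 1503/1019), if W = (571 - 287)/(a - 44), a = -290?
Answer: 90144944/170173 ≈ 529.73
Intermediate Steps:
W = -142/167 (W = (571 - 287)/(-290 - 44) = 284/(-334) = 284*(-1/334) = -142/167 ≈ -0.85030)
848*(W + 1503/1019) = 848*(-142/167 + 1503/1019) = 848*(106303/170173) = 90144944/170173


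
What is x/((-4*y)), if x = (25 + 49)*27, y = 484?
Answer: -999/968 ≈ -1.0320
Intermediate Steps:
x = 1998 (x = 74*27 = 1998)
x/((-4*y)) = 1998/((-4*484)) = 1998/(-1936) = 1998*(-1/1936) = -999/968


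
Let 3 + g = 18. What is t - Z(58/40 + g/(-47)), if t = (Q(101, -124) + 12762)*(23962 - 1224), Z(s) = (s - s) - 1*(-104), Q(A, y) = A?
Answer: 292478790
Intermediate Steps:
g = 15 (g = -3 + 18 = 15)
Z(s) = 104 (Z(s) = 0 + 104 = 104)
t = 292478894 (t = (101 + 12762)*(23962 - 1224) = 12863*22738 = 292478894)
t - Z(58/40 + g/(-47)) = 292478894 - 1*104 = 292478894 - 104 = 292478790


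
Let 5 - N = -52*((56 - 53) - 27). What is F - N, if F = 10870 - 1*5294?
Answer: 6819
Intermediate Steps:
F = 5576 (F = 10870 - 5294 = 5576)
N = -1243 (N = 5 - (-52)*((56 - 53) - 27) = 5 - (-52)*(3 - 27) = 5 - (-52)*(-24) = 5 - 1*1248 = 5 - 1248 = -1243)
F - N = 5576 - 1*(-1243) = 5576 + 1243 = 6819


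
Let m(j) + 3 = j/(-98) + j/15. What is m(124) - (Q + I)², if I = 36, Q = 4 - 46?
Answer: -23519/735 ≈ -31.999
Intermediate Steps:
Q = -42
m(j) = -3 + 83*j/1470 (m(j) = -3 + (j/(-98) + j/15) = -3 + (j*(-1/98) + j*(1/15)) = -3 + (-j/98 + j/15) = -3 + 83*j/1470)
m(124) - (Q + I)² = (-3 + (83/1470)*124) - (-42 + 36)² = (-3 + 5146/735) - 1*(-6)² = 2941/735 - 1*36 = 2941/735 - 36 = -23519/735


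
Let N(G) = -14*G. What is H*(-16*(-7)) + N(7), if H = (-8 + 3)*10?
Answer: -5698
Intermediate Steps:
H = -50 (H = -5*10 = -50)
H*(-16*(-7)) + N(7) = -(-800)*(-7) - 14*7 = -50*112 - 98 = -5600 - 98 = -5698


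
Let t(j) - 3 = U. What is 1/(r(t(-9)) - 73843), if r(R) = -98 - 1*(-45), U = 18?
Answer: -1/73896 ≈ -1.3533e-5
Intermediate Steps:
t(j) = 21 (t(j) = 3 + 18 = 21)
r(R) = -53 (r(R) = -98 + 45 = -53)
1/(r(t(-9)) - 73843) = 1/(-53 - 73843) = 1/(-73896) = -1/73896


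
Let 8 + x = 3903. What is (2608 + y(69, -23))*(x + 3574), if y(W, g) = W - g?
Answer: 20166300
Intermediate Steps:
x = 3895 (x = -8 + 3903 = 3895)
(2608 + y(69, -23))*(x + 3574) = (2608 + (69 - 1*(-23)))*(3895 + 3574) = (2608 + (69 + 23))*7469 = (2608 + 92)*7469 = 2700*7469 = 20166300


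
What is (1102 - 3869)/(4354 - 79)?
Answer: -2767/4275 ≈ -0.64725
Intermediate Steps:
(1102 - 3869)/(4354 - 79) = -2767/4275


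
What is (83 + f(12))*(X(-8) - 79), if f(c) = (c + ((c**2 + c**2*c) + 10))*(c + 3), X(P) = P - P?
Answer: -2250947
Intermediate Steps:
X(P) = 0
f(c) = (3 + c)*(10 + c + c**2 + c**3) (f(c) = (c + ((c**2 + c**3) + 10))*(3 + c) = (c + (10 + c**2 + c**3))*(3 + c) = (10 + c + c**2 + c**3)*(3 + c) = (3 + c)*(10 + c + c**2 + c**3))
(83 + f(12))*(X(-8) - 79) = (83 + (30 + 12**4 + 4*12**2 + 4*12**3 + 13*12))*(0 - 79) = (83 + (30 + 20736 + 4*144 + 4*1728 + 156))*(-79) = (83 + (30 + 20736 + 576 + 6912 + 156))*(-79) = (83 + 28410)*(-79) = 28493*(-79) = -2250947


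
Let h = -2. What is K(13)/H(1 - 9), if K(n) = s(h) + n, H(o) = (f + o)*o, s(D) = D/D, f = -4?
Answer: 7/48 ≈ 0.14583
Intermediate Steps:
s(D) = 1
H(o) = o*(-4 + o) (H(o) = (-4 + o)*o = o*(-4 + o))
K(n) = 1 + n
K(13)/H(1 - 9) = (1 + 13)/(((1 - 9)*(-4 + (1 - 9)))) = 14/((-8*(-4 - 8))) = 14/((-8*(-12))) = 14/96 = 14*(1/96) = 7/48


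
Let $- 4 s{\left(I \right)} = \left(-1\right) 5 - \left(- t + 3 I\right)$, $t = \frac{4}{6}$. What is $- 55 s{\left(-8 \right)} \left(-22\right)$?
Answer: $- \frac{35695}{6} \approx -5949.2$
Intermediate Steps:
$t = \frac{2}{3}$ ($t = 4 \cdot \frac{1}{6} = \frac{2}{3} \approx 0.66667$)
$s{\left(I \right)} = \frac{13}{12} + \frac{3 I}{4}$ ($s{\left(I \right)} = - \frac{\left(-1\right) 5 - \left(- \frac{2}{3} + 3 I\right)}{4} = - \frac{-5 - \left(- \frac{2}{3} + 3 I\right)}{4} = - \frac{- \frac{13}{3} - 3 I}{4} = \frac{13}{12} + \frac{3 I}{4}$)
$- 55 s{\left(-8 \right)} \left(-22\right) = - 55 \left(\frac{13}{12} + \frac{3}{4} \left(-8\right)\right) \left(-22\right) = - 55 \left(\frac{13}{12} - 6\right) \left(-22\right) = \left(-55\right) \left(- \frac{59}{12}\right) \left(-22\right) = \frac{3245}{12} \left(-22\right) = - \frac{35695}{6}$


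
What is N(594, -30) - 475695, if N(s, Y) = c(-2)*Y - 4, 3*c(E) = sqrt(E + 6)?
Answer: -475719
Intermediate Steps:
c(E) = sqrt(6 + E)/3 (c(E) = sqrt(E + 6)/3 = sqrt(6 + E)/3)
N(s, Y) = -4 + 2*Y/3 (N(s, Y) = (sqrt(6 - 2)/3)*Y - 4 = (sqrt(4)/3)*Y - 4 = ((1/3)*2)*Y - 4 = 2*Y/3 - 4 = -4 + 2*Y/3)
N(594, -30) - 475695 = (-4 + (2/3)*(-30)) - 475695 = (-4 - 20) - 475695 = -24 - 475695 = -475719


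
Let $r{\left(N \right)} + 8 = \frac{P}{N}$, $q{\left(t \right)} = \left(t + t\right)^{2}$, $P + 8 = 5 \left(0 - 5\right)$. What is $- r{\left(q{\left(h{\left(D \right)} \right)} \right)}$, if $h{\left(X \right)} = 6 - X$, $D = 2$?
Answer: $\frac{545}{64} \approx 8.5156$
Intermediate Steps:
$P = -33$ ($P = -8 + 5 \left(0 - 5\right) = -8 + 5 \left(-5\right) = -8 - 25 = -33$)
$q{\left(t \right)} = 4 t^{2}$ ($q{\left(t \right)} = \left(2 t\right)^{2} = 4 t^{2}$)
$r{\left(N \right)} = -8 - \frac{33}{N}$
$- r{\left(q{\left(h{\left(D \right)} \right)} \right)} = - (-8 - \frac{33}{4 \left(6 - 2\right)^{2}}) = - (-8 - \frac{33}{4 \cdot 4^{2}}) = - (-8 - \frac{33}{4 \cdot 16}) = - (-8 - \frac{33}{64}) = \left(-1\right) \left(- \frac{545}{64}\right) = \frac{545}{64}$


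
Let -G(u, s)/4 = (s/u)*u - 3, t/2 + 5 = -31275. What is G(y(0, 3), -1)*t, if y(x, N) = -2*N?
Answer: -1000960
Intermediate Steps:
t = -62560 (t = -10 + 2*(-31275) = -10 - 62550 = -62560)
G(u, s) = 12 - 4*s (G(u, s) = -4*((s/u)*u - 3) = -4*(s - 3) = -4*(-3 + s) = 12 - 4*s)
G(y(0, 3), -1)*t = (12 - 4*(-1))*(-62560) = (12 + 4)*(-62560) = 16*(-62560) = -1000960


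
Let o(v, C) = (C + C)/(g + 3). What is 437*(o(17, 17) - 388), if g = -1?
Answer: -162127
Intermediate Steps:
o(v, C) = C (o(v, C) = (C + C)/(-1 + 3) = (2*C)/2 = (2*C)*(½) = C)
437*(o(17, 17) - 388) = 437*(17 - 388) = 437*(-371) = -162127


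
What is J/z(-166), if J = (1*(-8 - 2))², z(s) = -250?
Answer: -⅖ ≈ -0.40000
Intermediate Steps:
J = 100 (J = (1*(-10))² = (-10)² = 100)
J/z(-166) = 100/(-250) = 100*(-1/250) = -⅖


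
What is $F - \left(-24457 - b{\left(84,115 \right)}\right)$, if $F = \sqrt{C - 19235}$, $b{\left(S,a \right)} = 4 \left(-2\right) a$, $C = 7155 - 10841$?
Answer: $23537 + i \sqrt{22921} \approx 23537.0 + 151.4 i$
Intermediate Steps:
$C = -3686$
$b{\left(S,a \right)} = - 8 a$
$F = i \sqrt{22921}$ ($F = \sqrt{-3686 - 19235} = \sqrt{-22921} = i \sqrt{22921} \approx 151.4 i$)
$F - \left(-24457 - b{\left(84,115 \right)}\right) = i \sqrt{22921} - \left(-24457 - \left(-8\right) 115\right) = i \sqrt{22921} - \left(-24457 - -920\right) = i \sqrt{22921} - \left(-24457 + 920\right) = i \sqrt{22921} - -23537 = i \sqrt{22921} + 23537 = 23537 + i \sqrt{22921}$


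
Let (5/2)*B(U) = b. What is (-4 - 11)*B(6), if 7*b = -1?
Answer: 6/7 ≈ 0.85714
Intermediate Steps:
b = -⅐ (b = (⅐)*(-1) = -⅐ ≈ -0.14286)
B(U) = -2/35 (B(U) = (⅖)*(-⅐) = -2/35)
(-4 - 11)*B(6) = (-4 - 11)*(-2/35) = -15*(-2/35) = 6/7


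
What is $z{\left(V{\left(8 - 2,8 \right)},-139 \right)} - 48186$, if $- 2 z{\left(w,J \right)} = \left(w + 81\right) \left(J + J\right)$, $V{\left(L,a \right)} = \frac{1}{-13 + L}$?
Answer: $- \frac{258628}{7} \approx -36947.0$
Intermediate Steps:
$z{\left(w,J \right)} = - J \left(81 + w\right)$ ($z{\left(w,J \right)} = - \frac{\left(w + 81\right) \left(J + J\right)}{2} = - \frac{\left(81 + w\right) 2 J}{2} = - \frac{2 J \left(81 + w\right)}{2} = - J \left(81 + w\right)$)
$z{\left(V{\left(8 - 2,8 \right)},-139 \right)} - 48186 = \left(-1\right) \left(-139\right) \left(81 + \frac{1}{-13 + \left(8 - 2\right)}\right) - 48186 = \left(-1\right) \left(-139\right) \left(81 + \frac{1}{-13 + 6}\right) - 48186 = \left(-1\right) \left(-139\right) \left(81 + \frac{1}{-7}\right) - 48186 = \left(-1\right) \left(-139\right) \left(81 - \frac{1}{7}\right) - 48186 = \left(-1\right) \left(-139\right) \frac{566}{7} - 48186 = \frac{78674}{7} - 48186 = - \frac{258628}{7}$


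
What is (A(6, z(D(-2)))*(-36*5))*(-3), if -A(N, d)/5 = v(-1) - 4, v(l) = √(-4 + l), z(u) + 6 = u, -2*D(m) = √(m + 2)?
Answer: 10800 - 2700*I*√5 ≈ 10800.0 - 6037.4*I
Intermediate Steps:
D(m) = -√(2 + m)/2 (D(m) = -√(m + 2)/2 = -√(2 + m)/2)
z(u) = -6 + u
A(N, d) = 20 - 5*I*√5 (A(N, d) = -5*(√(-4 - 1) - 4) = -5*(√(-5) - 4) = -5*(I*√5 - 4) = -5*(-4 + I*√5) = 20 - 5*I*√5)
(A(6, z(D(-2)))*(-36*5))*(-3) = ((20 - 5*I*√5)*(-36*5))*(-3) = ((20 - 5*I*√5)*(-6*30))*(-3) = ((20 - 5*I*√5)*(-180))*(-3) = (-3600 + 900*I*√5)*(-3) = 10800 - 2700*I*√5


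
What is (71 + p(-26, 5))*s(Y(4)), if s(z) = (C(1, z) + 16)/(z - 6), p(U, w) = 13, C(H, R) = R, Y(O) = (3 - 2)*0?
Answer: -224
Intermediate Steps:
Y(O) = 0 (Y(O) = 1*0 = 0)
s(z) = (16 + z)/(-6 + z) (s(z) = (z + 16)/(z - 6) = (16 + z)/(-6 + z))
(71 + p(-26, 5))*s(Y(4)) = (71 + 13)*((16 + 0)/(-6 + 0)) = 84*(16/(-6)) = 84*(-1/6*16) = 84*(-8/3) = -224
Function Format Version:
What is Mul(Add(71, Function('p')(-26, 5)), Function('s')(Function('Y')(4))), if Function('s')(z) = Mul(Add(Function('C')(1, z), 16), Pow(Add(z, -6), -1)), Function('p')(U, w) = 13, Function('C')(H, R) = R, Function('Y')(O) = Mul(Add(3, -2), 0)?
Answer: -224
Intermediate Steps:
Function('Y')(O) = 0 (Function('Y')(O) = Mul(1, 0) = 0)
Function('s')(z) = Mul(Pow(Add(-6, z), -1), Add(16, z)) (Function('s')(z) = Mul(Add(z, 16), Pow(Add(z, -6), -1)) = Mul(Add(16, z), Pow(Add(-6, z), -1)) = Mul(Pow(Add(-6, z), -1), Add(16, z)))
Mul(Add(71, Function('p')(-26, 5)), Function('s')(Function('Y')(4))) = Mul(Add(71, 13), Mul(Pow(Add(-6, 0), -1), Add(16, 0))) = Mul(84, Mul(Pow(-6, -1), 16)) = Mul(84, Mul(Rational(-1, 6), 16)) = Mul(84, Rational(-8, 3)) = -224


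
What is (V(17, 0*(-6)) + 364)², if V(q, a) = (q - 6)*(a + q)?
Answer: 303601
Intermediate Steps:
V(q, a) = (-6 + q)*(a + q)
(V(17, 0*(-6)) + 364)² = ((17² - 0*(-6) - 6*17 + (0*(-6))*17) + 364)² = ((289 - 6*0 - 102 + 0*17) + 364)² = ((289 + 0 - 102 + 0) + 364)² = (187 + 364)² = 551² = 303601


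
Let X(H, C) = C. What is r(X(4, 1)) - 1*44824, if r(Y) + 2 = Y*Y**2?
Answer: -44825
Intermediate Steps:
r(Y) = -2 + Y**3 (r(Y) = -2 + Y*Y**2 = -2 + Y**3)
r(X(4, 1)) - 1*44824 = (-2 + 1**3) - 1*44824 = (-2 + 1) - 44824 = -1 - 44824 = -44825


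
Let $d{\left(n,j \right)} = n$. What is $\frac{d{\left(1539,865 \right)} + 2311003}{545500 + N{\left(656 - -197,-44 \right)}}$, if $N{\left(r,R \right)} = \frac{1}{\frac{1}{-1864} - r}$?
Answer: $\frac{1838462796103}{433670589818} \approx 4.2393$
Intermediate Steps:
$N{\left(r,R \right)} = \frac{1}{- \frac{1}{1864} - r}$
$\frac{d{\left(1539,865 \right)} + 2311003}{545500 + N{\left(656 - -197,-44 \right)}} = \frac{1539 + 2311003}{545500 - \frac{1864}{1 + 1864 \left(656 - -197\right)}} = \frac{2312542}{545500 - \frac{1864}{1 + 1864 \left(656 + 197\right)}} = \frac{2312542}{545500 - \frac{1864}{1 + 1864 \cdot 853}} = \frac{2312542}{545500 - \frac{1864}{1 + 1589992}} = \frac{2312542}{545500 - \frac{1864}{1589993}} = \frac{2312542}{\frac{867341179636}{1589993}} = 2312542 \cdot \frac{1589993}{867341179636} = \frac{1838462796103}{433670589818}$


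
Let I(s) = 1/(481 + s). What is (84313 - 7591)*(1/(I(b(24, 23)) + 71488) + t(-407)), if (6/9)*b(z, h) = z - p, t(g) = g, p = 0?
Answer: -1154085572399364/36959297 ≈ -3.1226e+7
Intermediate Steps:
b(z, h) = 3*z/2 (b(z, h) = 3*(z - 1*0)/2 = 3*(z + 0)/2 = 3*z/2)
(84313 - 7591)*(1/(I(b(24, 23)) + 71488) + t(-407)) = (84313 - 7591)*(1/(1/(481 + (3/2)*24) + 71488) - 407) = 76722*(1/(1/(481 + 36) + 71488) - 407) = 76722*(1/(1/517 + 71488) - 407) = 76722*(1/(36959297/517) - 407) = 76722*(517/36959297 - 407) = 76722*(-15042433362/36959297) = -1154085572399364/36959297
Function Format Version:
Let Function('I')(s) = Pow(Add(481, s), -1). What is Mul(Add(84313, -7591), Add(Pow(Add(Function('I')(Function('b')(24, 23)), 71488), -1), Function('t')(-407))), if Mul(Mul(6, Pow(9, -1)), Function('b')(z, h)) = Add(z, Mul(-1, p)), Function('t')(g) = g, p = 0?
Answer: Rational(-1154085572399364, 36959297) ≈ -3.1226e+7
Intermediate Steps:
Function('b')(z, h) = Mul(Rational(3, 2), z) (Function('b')(z, h) = Mul(Rational(3, 2), Add(z, Mul(-1, 0))) = Mul(Rational(3, 2), Add(z, 0)) = Mul(Rational(3, 2), z))
Mul(Add(84313, -7591), Add(Pow(Add(Function('I')(Function('b')(24, 23)), 71488), -1), Function('t')(-407))) = Mul(Add(84313, -7591), Add(Pow(Add(Pow(Add(481, Mul(Rational(3, 2), 24)), -1), 71488), -1), -407)) = Mul(76722, Add(Pow(Add(Pow(Add(481, 36), -1), 71488), -1), -407)) = Mul(76722, Add(Pow(Add(Pow(517, -1), 71488), -1), -407)) = Mul(76722, Add(Pow(Add(Rational(1, 517), 71488), -1), -407)) = Mul(76722, Add(Pow(Rational(36959297, 517), -1), -407)) = Mul(76722, Add(Rational(517, 36959297), -407)) = Mul(76722, Rational(-15042433362, 36959297)) = Rational(-1154085572399364, 36959297)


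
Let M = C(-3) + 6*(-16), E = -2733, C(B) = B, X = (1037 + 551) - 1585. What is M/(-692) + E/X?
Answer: -630313/692 ≈ -910.86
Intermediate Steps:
X = 3 (X = 1588 - 1585 = 3)
M = -99 (M = -3 + 6*(-16) = -3 - 96 = -99)
M/(-692) + E/X = -99/(-692) - 2733/3 = -99*(-1/692) - 2733*1/3 = 99/692 - 911 = -630313/692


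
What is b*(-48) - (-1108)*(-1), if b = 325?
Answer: -16708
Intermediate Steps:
b*(-48) - (-1108)*(-1) = 325*(-48) - (-1108)*(-1) = -15600 - 1*1108 = -15600 - 1108 = -16708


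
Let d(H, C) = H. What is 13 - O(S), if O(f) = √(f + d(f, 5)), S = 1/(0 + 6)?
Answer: 13 - √3/3 ≈ 12.423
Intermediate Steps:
S = ⅙ (S = 1/6 = ⅙ ≈ 0.16667)
O(f) = √2*√f (O(f) = √(f + f) = √(2*f) = √2*√f)
13 - O(S) = 13 - √2*√(⅙) = 13 - √2*√6/6 = 13 - √3/3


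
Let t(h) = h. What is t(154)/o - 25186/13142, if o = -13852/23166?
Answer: -5904225320/22755373 ≈ -259.46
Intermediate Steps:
o = -6926/11583 (o = -13852*1/23166 = -6926/11583 ≈ -0.59795)
t(154)/o - 25186/13142 = 154/(-6926/11583) - 25186/13142 = 154*(-11583/6926) - 25186*1/13142 = -891891/3463 - 12593/6571 = -5904225320/22755373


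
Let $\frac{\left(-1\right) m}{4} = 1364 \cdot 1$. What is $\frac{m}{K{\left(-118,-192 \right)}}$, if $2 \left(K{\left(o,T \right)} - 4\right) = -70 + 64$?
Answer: $-5456$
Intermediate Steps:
$m = -5456$ ($m = - 4 \cdot 1364 \cdot 1 = \left(-4\right) 1364 = -5456$)
$K{\left(o,T \right)} = 1$ ($K{\left(o,T \right)} = 4 + \frac{-70 + 64}{2} = 4 + \frac{1}{2} \left(-6\right) = 4 - 3 = 1$)
$\frac{m}{K{\left(-118,-192 \right)}} = - \frac{5456}{1} = \left(-5456\right) 1 = -5456$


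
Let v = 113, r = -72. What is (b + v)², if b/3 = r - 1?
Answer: 11236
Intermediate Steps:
b = -219 (b = 3*(-72 - 1) = 3*(-73) = -219)
(b + v)² = (-219 + 113)² = (-106)² = 11236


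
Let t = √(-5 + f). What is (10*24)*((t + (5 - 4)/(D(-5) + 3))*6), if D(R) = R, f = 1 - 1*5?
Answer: -720 + 4320*I ≈ -720.0 + 4320.0*I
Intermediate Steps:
f = -4 (f = 1 - 5 = -4)
t = 3*I (t = √(-5 - 4) = √(-9) = 3*I ≈ 3.0*I)
(10*24)*((t + (5 - 4)/(D(-5) + 3))*6) = (10*24)*((3*I + (5 - 4)/(-5 + 3))*6) = 240*((3*I + 1/(-2))*6) = 240*((3*I + 1*(-½))*6) = 240*((3*I - ½)*6) = 240*((-½ + 3*I)*6) = 240*(-3 + 18*I) = -720 + 4320*I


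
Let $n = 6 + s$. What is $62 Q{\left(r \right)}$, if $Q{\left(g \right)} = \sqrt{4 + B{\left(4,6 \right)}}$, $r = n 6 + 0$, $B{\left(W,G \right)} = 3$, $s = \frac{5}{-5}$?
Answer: $62 \sqrt{7} \approx 164.04$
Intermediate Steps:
$s = -1$ ($s = 5 \left(- \frac{1}{5}\right) = -1$)
$n = 5$ ($n = 6 - 1 = 5$)
$r = 30$ ($r = 5 \cdot 6 + 0 = 30 + 0 = 30$)
$Q{\left(g \right)} = \sqrt{7}$ ($Q{\left(g \right)} = \sqrt{4 + 3} = \sqrt{7}$)
$62 Q{\left(r \right)} = 62 \sqrt{7}$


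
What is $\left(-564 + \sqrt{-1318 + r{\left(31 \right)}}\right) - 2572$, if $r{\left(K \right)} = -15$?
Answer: $-3136 + i \sqrt{1333} \approx -3136.0 + 36.51 i$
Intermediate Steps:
$\left(-564 + \sqrt{-1318 + r{\left(31 \right)}}\right) - 2572 = \left(-564 + \sqrt{-1318 - 15}\right) - 2572 = \left(-564 + \sqrt{-1333}\right) - 2572 = \left(-564 + i \sqrt{1333}\right) - 2572 = -3136 + i \sqrt{1333}$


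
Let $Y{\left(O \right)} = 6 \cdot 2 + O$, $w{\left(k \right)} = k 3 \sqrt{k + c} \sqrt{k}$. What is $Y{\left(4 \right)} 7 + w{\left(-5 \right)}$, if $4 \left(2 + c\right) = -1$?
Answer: $112 + \frac{15 \sqrt{145}}{2} \approx 202.31$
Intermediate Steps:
$c = - \frac{9}{4}$ ($c = -2 + \frac{1}{4} \left(-1\right) = -2 - \frac{1}{4} = - \frac{9}{4} \approx -2.25$)
$w{\left(k \right)} = 3 k^{\frac{3}{2}} \sqrt{- \frac{9}{4} + k}$ ($w{\left(k \right)} = k 3 \sqrt{k - \frac{9}{4}} \sqrt{k} = 3 k \sqrt{- \frac{9}{4} + k} \sqrt{k} = 3 k^{\frac{3}{2}} \sqrt{- \frac{9}{4} + k}$)
$Y{\left(O \right)} = 12 + O$
$Y{\left(4 \right)} 7 + w{\left(-5 \right)} = \left(12 + 4\right) 7 + \frac{3 \left(-5\right)^{\frac{3}{2}} \sqrt{-9 + 4 \left(-5\right)}}{2} = 16 \cdot 7 + \frac{3 \left(- 5 i \sqrt{5}\right) \sqrt{-9 - 20}}{2} = 112 + \frac{3 \left(- 5 i \sqrt{5}\right) \sqrt{-29}}{2} = 112 + \frac{3 \left(- 5 i \sqrt{5}\right) i \sqrt{29}}{2} = 112 + \frac{15 \sqrt{145}}{2}$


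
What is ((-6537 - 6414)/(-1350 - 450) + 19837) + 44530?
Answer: 12874839/200 ≈ 64374.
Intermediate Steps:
((-6537 - 6414)/(-1350 - 450) + 19837) + 44530 = (-12951/(-1800) + 19837) + 44530 = (-12951*(-1/1800) + 19837) + 44530 = (1439/200 + 19837) + 44530 = 3968839/200 + 44530 = 12874839/200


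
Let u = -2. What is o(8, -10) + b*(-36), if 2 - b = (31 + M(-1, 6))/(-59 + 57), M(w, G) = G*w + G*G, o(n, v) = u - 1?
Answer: -1173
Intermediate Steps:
o(n, v) = -3 (o(n, v) = -2 - 1 = -3)
M(w, G) = G² + G*w (M(w, G) = G*w + G² = G² + G*w)
b = 65/2 (b = 2 - (31 + 6*(6 - 1))/(-59 + 57) = 2 - (31 + 6*5)/(-2) = 2 - (31 + 30)*(-1)/2 = 2 - 61*(-1)/2 = 2 - 1*(-61/2) = 2 + 61/2 = 65/2 ≈ 32.500)
o(8, -10) + b*(-36) = -3 + (65/2)*(-36) = -3 - 1170 = -1173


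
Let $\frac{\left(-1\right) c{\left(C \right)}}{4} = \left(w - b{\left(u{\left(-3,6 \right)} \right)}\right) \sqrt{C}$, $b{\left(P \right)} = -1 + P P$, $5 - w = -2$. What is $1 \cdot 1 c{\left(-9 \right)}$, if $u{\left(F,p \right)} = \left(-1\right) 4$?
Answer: $96 i \approx 96.0 i$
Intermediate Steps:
$w = 7$ ($w = 5 - -2 = 5 + 2 = 7$)
$u{\left(F,p \right)} = -4$
$b{\left(P \right)} = -1 + P^{2}$
$c{\left(C \right)} = 32 \sqrt{C}$ ($c{\left(C \right)} = - 4 \left(7 - \left(-1 + \left(-4\right)^{2}\right)\right) \sqrt{C} = - 4 \left(7 - \left(-1 + 16\right)\right) \sqrt{C} = - 4 \left(7 - 15\right) \sqrt{C} = - 4 \left(- 8 \sqrt{C}\right) = 32 \sqrt{C}$)
$1 \cdot 1 c{\left(-9 \right)} = 1 \cdot 1 \cdot 32 \sqrt{-9} = 1 \cdot 1 \cdot 32 \cdot 3 i = 1 \cdot 1 \cdot 96 i = 1 \cdot 96 i = 96 i$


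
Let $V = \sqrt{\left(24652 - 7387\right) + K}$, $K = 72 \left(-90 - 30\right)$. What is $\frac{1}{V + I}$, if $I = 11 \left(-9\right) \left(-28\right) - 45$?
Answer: $\frac{909}{2475968} - \frac{5 \sqrt{345}}{7427904} \approx 0.00035463$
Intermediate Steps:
$I = 2727$ ($I = \left(-99\right) \left(-28\right) - 45 = 2772 - 45 = 2727$)
$K = -8640$ ($K = 72 \left(-120\right) = -8640$)
$V = 5 \sqrt{345}$ ($V = \sqrt{\left(24652 - 7387\right) - 8640} = \sqrt{17265 - 8640} = \sqrt{8625} = 5 \sqrt{345} \approx 92.871$)
$\frac{1}{V + I} = \frac{1}{5 \sqrt{345} + 2727} = \frac{1}{2727 + 5 \sqrt{345}}$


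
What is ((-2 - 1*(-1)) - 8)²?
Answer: 81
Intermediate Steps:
((-2 - 1*(-1)) - 8)² = ((-2 + 1) - 8)² = (-1 - 8)² = (-9)² = 81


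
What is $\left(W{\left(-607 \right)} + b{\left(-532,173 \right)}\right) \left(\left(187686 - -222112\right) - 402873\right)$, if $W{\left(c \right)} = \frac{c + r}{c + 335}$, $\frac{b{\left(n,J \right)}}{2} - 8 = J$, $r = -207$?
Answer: $\frac{343750075}{136} \approx 2.5276 \cdot 10^{6}$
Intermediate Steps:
$b{\left(n,J \right)} = 16 + 2 J$
$W{\left(c \right)} = \frac{-207 + c}{335 + c}$ ($W{\left(c \right)} = \frac{c - 207}{c + 335} = \frac{-207 + c}{335 + c}$)
$\left(W{\left(-607 \right)} + b{\left(-532,173 \right)}\right) \left(\left(187686 - -222112\right) - 402873\right) = \left(\frac{-207 - 607}{335 - 607} + \left(16 + 2 \cdot 173\right)\right) \left(\left(187686 - -222112\right) - 402873\right) = \left(\frac{1}{-272} \left(-814\right) + \left(16 + 346\right)\right) \left(\left(187686 + 222112\right) - 402873\right) = \left(\left(- \frac{1}{272}\right) \left(-814\right) + 362\right) \left(409798 - 402873\right) = \left(\frac{407}{136} + 362\right) 6925 = \frac{49639}{136} \cdot 6925 = \frac{343750075}{136}$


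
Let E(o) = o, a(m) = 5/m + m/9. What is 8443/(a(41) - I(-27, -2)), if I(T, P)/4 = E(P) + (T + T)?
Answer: 3115467/84382 ≈ 36.921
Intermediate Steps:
a(m) = 5/m + m/9 (a(m) = 5/m + m*(⅑) = 5/m + m/9)
I(T, P) = 4*P + 8*T (I(T, P) = 4*(P + (T + T)) = 4*(P + 2*T) = 4*P + 8*T)
8443/(a(41) - I(-27, -2)) = 8443/((5/41 + (⅑)*41) - (4*(-2) + 8*(-27))) = 8443/((5*(1/41) + 41/9) - (-8 - 216)) = 8443/((5/41 + 41/9) - 1*(-224)) = 8443/(1726/369 + 224) = 8443/(84382/369) = 8443*(369/84382) = 3115467/84382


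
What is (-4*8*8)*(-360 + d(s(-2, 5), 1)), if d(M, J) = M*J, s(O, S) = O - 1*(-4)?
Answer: 91648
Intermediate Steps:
s(O, S) = 4 + O (s(O, S) = O + 4 = 4 + O)
d(M, J) = J*M
(-4*8*8)*(-360 + d(s(-2, 5), 1)) = (-4*8*8)*(-360 + 1*(4 - 2)) = (-32*8)*(-360 + 1*2) = -256*(-360 + 2) = -256*(-358) = 91648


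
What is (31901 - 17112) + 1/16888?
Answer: 249756633/16888 ≈ 14789.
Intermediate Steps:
(31901 - 17112) + 1/16888 = 14789 + 1/16888 = 249756633/16888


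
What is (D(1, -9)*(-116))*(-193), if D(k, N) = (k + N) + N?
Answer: -380596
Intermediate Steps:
D(k, N) = k + 2*N (D(k, N) = (N + k) + N = k + 2*N)
(D(1, -9)*(-116))*(-193) = ((1 + 2*(-9))*(-116))*(-193) = ((1 - 18)*(-116))*(-193) = -17*(-116)*(-193) = 1972*(-193) = -380596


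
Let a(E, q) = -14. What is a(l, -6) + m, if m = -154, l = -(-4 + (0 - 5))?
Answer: -168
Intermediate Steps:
l = 9 (l = -(-4 - 5) = -1*(-9) = 9)
a(l, -6) + m = -14 - 154 = -168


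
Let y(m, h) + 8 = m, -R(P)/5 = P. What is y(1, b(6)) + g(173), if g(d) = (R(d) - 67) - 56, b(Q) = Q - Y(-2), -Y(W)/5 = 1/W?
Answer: -995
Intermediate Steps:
R(P) = -5*P
Y(W) = -5/W
b(Q) = -5/2 + Q (b(Q) = Q - (-5)/(-2) = Q - (-5)*(-1)/2 = Q - 1*5/2 = Q - 5/2 = -5/2 + Q)
y(m, h) = -8 + m
g(d) = -123 - 5*d (g(d) = (-5*d - 67) - 56 = (-67 - 5*d) - 56 = -123 - 5*d)
y(1, b(6)) + g(173) = (-8 + 1) + (-123 - 5*173) = -7 + (-123 - 865) = -7 - 988 = -995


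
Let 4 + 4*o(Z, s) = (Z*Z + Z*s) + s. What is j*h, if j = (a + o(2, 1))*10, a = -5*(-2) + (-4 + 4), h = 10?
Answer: 1075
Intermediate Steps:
o(Z, s) = -1 + s/4 + Z²/4 + Z*s/4 (o(Z, s) = -1 + ((Z*Z + Z*s) + s)/4 = -1 + ((Z² + Z*s) + s)/4 = -1 + (s + Z² + Z*s)/4 = -1 + (s/4 + Z²/4 + Z*s/4) = -1 + s/4 + Z²/4 + Z*s/4)
a = 10 (a = 10 + 0 = 10)
j = 215/2 (j = (10 + (-1 + (¼)*1 + (¼)*2² + (¼)*2*1))*10 = (10 + (-1 + ¼ + (¼)*4 + ½))*10 = (10 + (-1 + ¼ + 1 + ½))*10 = (10 + ¾)*10 = (43/4)*10 = 215/2 ≈ 107.50)
j*h = (215/2)*10 = 1075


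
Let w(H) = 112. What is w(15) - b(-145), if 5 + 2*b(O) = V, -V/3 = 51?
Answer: 191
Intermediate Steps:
V = -153 (V = -3*51 = -153)
b(O) = -79 (b(O) = -5/2 + (½)*(-153) = -5/2 - 153/2 = -79)
w(15) - b(-145) = 112 - 1*(-79) = 112 + 79 = 191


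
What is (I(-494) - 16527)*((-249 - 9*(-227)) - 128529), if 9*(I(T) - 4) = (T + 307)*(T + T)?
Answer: -1522890005/3 ≈ -5.0763e+8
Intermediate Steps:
I(T) = 4 + 2*T*(307 + T)/9 (I(T) = 4 + ((T + 307)*(T + T))/9 = 4 + ((307 + T)*(2*T))/9 = 4 + (2*T*(307 + T))/9 = 4 + 2*T*(307 + T)/9)
(I(-494) - 16527)*((-249 - 9*(-227)) - 128529) = ((4 + (2/9)*(-494)² + (614/9)*(-494)) - 16527)*((-249 - 9*(-227)) - 128529) = ((4 + (2/9)*244036 - 303316/9) - 16527)*((-249 + 2043) - 128529) = ((4 + 488072/9 - 303316/9) - 16527)*(1794 - 128529) = (184792/9 - 16527)*(-126735) = (36049/9)*(-126735) = -1522890005/3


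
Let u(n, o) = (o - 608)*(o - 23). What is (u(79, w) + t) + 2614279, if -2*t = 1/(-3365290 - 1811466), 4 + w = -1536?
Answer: 61827063319737/10353512 ≈ 5.9716e+6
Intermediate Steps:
w = -1540 (w = -4 - 1536 = -1540)
u(n, o) = (-608 + o)*(-23 + o)
t = 1/10353512 (t = -1/(2*(-3365290 - 1811466)) = -½/(-5176756) = -½*(-1/5176756) = 1/10353512 ≈ 9.6586e-8)
(u(79, w) + t) + 2614279 = ((13984 + (-1540)² - 631*(-1540)) + 1/10353512) + 2614279 = ((13984 + 2371600 + 971740) + 1/10353512) + 2614279 = (3357324 + 1/10353512) + 2614279 = 34760094321889/10353512 + 2614279 = 61827063319737/10353512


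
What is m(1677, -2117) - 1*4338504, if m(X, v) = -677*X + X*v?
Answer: -9024042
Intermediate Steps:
m(1677, -2117) - 1*4338504 = 1677*(-677 - 2117) - 1*4338504 = 1677*(-2794) - 4338504 = -4685538 - 4338504 = -9024042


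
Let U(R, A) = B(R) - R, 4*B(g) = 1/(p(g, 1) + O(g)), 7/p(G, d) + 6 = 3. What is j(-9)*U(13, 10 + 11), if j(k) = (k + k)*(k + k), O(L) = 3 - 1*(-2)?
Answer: -33453/8 ≈ -4181.6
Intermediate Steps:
O(L) = 5 (O(L) = 3 + 2 = 5)
p(G, d) = -7/3 (p(G, d) = 7/(-6 + 3) = 7/(-3) = 7*(-⅓) = -7/3)
j(k) = 4*k² (j(k) = (2*k)*(2*k) = 4*k²)
B(g) = 3/32 (B(g) = 1/(4*(-7/3 + 5)) = 1/(4*(8/3)) = (¼)*(3/8) = 3/32)
U(R, A) = 3/32 - R
j(-9)*U(13, 10 + 11) = (4*(-9)²)*(3/32 - 1*13) = (4*81)*(3/32 - 13) = 324*(-413/32) = -33453/8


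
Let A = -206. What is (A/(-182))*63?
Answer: 927/13 ≈ 71.308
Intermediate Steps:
(A/(-182))*63 = -206/(-182)*63 = -206*(-1/182)*63 = (103/91)*63 = 927/13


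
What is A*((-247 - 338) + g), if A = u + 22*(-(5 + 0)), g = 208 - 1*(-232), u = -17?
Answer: 18415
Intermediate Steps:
g = 440 (g = 208 + 232 = 440)
A = -127 (A = -17 + 22*(-(5 + 0)) = -17 + 22*(-1*5) = -17 + 22*(-5) = -17 - 110 = -127)
A*((-247 - 338) + g) = -127*((-247 - 338) + 440) = -127*(-585 + 440) = -127*(-145) = 18415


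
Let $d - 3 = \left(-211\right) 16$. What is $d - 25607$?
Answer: $-28980$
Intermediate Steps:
$d = -3373$ ($d = 3 - 3376 = -3373$)
$d - 25607 = -3373 - 25607 = -28980$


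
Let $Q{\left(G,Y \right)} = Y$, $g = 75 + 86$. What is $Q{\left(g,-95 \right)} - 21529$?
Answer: $-21624$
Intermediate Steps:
$g = 161$
$Q{\left(g,-95 \right)} - 21529 = -95 - 21529 = -21624$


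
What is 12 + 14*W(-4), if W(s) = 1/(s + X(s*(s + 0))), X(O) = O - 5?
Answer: 14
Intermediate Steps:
X(O) = -5 + O
W(s) = 1/(-5 + s + s**2) (W(s) = 1/(s + (-5 + s*(s + 0))) = 1/(s + (-5 + s*s)) = 1/(s + (-5 + s**2)) = 1/(-5 + s + s**2))
12 + 14*W(-4) = 12 + 14/(-5 - 4 + (-4)**2) = 12 + 14/(-5 - 4 + 16) = 12 + 14/7 = 12 + 14*(1/7) = 12 + 2 = 14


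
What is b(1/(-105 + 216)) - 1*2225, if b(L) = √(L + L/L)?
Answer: -2225 + 4*√777/111 ≈ -2224.0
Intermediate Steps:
b(L) = √(1 + L) (b(L) = √(L + 1) = √(1 + L))
b(1/(-105 + 216)) - 1*2225 = √(1 + 1/(-105 + 216)) - 1*2225 = √(1 + 1/111) - 2225 = √(112/111) - 2225 = 4*√777/111 - 2225 = -2225 + 4*√777/111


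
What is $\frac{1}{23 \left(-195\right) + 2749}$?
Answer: $- \frac{1}{1736} \approx -0.00057604$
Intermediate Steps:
$\frac{1}{23 \left(-195\right) + 2749} = \frac{1}{-4485 + 2749} = \frac{1}{-1736} = - \frac{1}{1736}$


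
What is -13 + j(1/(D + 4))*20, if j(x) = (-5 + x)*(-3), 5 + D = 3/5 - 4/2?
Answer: 312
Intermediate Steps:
D = -32/5 (D = -5 + (3/5 - 4/2) = -5 + (3*(⅕) - 4*½) = -5 + (⅗ - 2) = -5 - 7/5 = -32/5 ≈ -6.4000)
j(x) = 15 - 3*x
-13 + j(1/(D + 4))*20 = -13 + (15 - 3/(-32/5 + 4))*20 = -13 + (15 - 3/(-12/5))*20 = -13 + (15 - 3*(-5/12))*20 = -13 + (15 + 5/4)*20 = -13 + (65/4)*20 = -13 + 325 = 312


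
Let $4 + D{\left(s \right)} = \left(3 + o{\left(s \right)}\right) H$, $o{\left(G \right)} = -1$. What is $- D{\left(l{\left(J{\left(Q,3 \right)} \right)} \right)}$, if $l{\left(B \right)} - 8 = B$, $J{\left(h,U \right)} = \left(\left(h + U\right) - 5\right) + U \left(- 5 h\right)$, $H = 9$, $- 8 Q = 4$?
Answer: $-14$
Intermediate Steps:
$Q = - \frac{1}{2}$ ($Q = \left(- \frac{1}{8}\right) 4 = - \frac{1}{2} \approx -0.5$)
$J{\left(h,U \right)} = -5 + U + h - 5 U h$ ($J{\left(h,U \right)} = \left(\left(U + h\right) - 5\right) - 5 U h = \left(-5 + U + h\right) - 5 U h = -5 + U + h - 5 U h$)
$l{\left(B \right)} = 8 + B$
$D{\left(s \right)} = 14$ ($D{\left(s \right)} = -4 + \left(3 - 1\right) 9 = -4 + 2 \cdot 9 = -4 + 18 = 14$)
$- D{\left(l{\left(J{\left(Q,3 \right)} \right)} \right)} = \left(-1\right) 14 = -14$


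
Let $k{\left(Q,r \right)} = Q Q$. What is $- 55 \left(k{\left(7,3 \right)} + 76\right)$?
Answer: $-6875$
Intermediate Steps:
$k{\left(Q,r \right)} = Q^{2}$
$- 55 \left(k{\left(7,3 \right)} + 76\right) = - 55 \left(7^{2} + 76\right) = - 55 \left(49 + 76\right) = \left(-55\right) 125 = -6875$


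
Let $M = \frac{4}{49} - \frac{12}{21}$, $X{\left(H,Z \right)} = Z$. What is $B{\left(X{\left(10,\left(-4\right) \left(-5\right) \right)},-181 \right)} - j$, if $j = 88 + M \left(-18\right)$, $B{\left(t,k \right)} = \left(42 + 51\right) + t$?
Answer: $\frac{793}{49} \approx 16.184$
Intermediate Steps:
$M = - \frac{24}{49}$ ($M = 4 \cdot \frac{1}{49} - \frac{4}{7} = \frac{4}{49} - \frac{4}{7} = - \frac{24}{49} \approx -0.4898$)
$B{\left(t,k \right)} = 93 + t$
$j = \frac{4744}{49}$ ($j = 88 - - \frac{432}{49} = 88 + \frac{432}{49} = \frac{4744}{49} \approx 96.816$)
$B{\left(X{\left(10,\left(-4\right) \left(-5\right) \right)},-181 \right)} - j = \left(93 - -20\right) - \frac{4744}{49} = \left(93 + 20\right) - \frac{4744}{49} = 113 - \frac{4744}{49} = \frac{793}{49}$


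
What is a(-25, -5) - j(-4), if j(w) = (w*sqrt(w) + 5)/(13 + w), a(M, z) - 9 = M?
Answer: -149/9 + 8*I/9 ≈ -16.556 + 0.88889*I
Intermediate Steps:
a(M, z) = 9 + M
j(w) = (5 + w**(3/2))/(13 + w) (j(w) = (w**(3/2) + 5)/(13 + w) = (5 + w**(3/2))/(13 + w))
a(-25, -5) - j(-4) = (9 - 25) - (5 + (-4)**(3/2))/(13 - 4) = -16 - (5 - 8*I)/9 = -16 - (5/9 - 8*I/9) = -16 + (-5/9 + 8*I/9) = -149/9 + 8*I/9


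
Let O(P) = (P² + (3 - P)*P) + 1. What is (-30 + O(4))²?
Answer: 289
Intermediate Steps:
O(P) = 1 + P² + P*(3 - P) (O(P) = (P² + P*(3 - P)) + 1 = 1 + P² + P*(3 - P))
(-30 + O(4))² = (-30 + (1 + 3*4))² = (-30 + (1 + 12))² = (-30 + 13)² = (-17)² = 289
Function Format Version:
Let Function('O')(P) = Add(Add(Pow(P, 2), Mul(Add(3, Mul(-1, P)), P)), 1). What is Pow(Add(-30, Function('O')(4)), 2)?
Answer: 289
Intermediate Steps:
Function('O')(P) = Add(1, Pow(P, 2), Mul(P, Add(3, Mul(-1, P)))) (Function('O')(P) = Add(Add(Pow(P, 2), Mul(P, Add(3, Mul(-1, P)))), 1) = Add(1, Pow(P, 2), Mul(P, Add(3, Mul(-1, P)))))
Pow(Add(-30, Function('O')(4)), 2) = Pow(Add(-30, Add(1, Mul(3, 4))), 2) = Pow(Add(-30, Add(1, 12)), 2) = Pow(Add(-30, 13), 2) = Pow(-17, 2) = 289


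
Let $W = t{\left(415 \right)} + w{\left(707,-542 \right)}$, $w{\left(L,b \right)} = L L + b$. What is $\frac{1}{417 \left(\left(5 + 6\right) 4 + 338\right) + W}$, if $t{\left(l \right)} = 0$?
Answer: $\frac{1}{658601} \approx 1.5184 \cdot 10^{-6}$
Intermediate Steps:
$w{\left(L,b \right)} = b + L^{2}$ ($w{\left(L,b \right)} = L^{2} + b = b + L^{2}$)
$W = 499307$ ($W = 0 - \left(542 - 707^{2}\right) = 0 + \left(-542 + 499849\right) = 0 + 499307 = 499307$)
$\frac{1}{417 \left(\left(5 + 6\right) 4 + 338\right) + W} = \frac{1}{417 \left(\left(5 + 6\right) 4 + 338\right) + 499307} = \frac{1}{417 \left(11 \cdot 4 + 338\right) + 499307} = \frac{1}{417 \left(44 + 338\right) + 499307} = \frac{1}{417 \cdot 382 + 499307} = \frac{1}{159294 + 499307} = \frac{1}{658601}$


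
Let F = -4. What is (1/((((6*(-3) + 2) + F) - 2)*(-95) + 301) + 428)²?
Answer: 1047243175801/5716881 ≈ 1.8318e+5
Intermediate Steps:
(1/((((6*(-3) + 2) + F) - 2)*(-95) + 301) + 428)² = (1/((((6*(-3) + 2) - 4) - 2)*(-95) + 301) + 428)² = (1/((((-18 + 2) - 4) - 2)*(-95) + 301) + 428)² = (1/(((-16 - 4) - 2)*(-95) + 301) + 428)² = (1/((-20 - 2)*(-95) + 301) + 428)² = (1/(-22*(-95) + 301) + 428)² = (1/(2090 + 301) + 428)² = (1/2391 + 428)² = (1023349/2391)² = 1047243175801/5716881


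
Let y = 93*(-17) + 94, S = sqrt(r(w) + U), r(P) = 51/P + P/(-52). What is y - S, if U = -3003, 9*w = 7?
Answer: -1487 - I*sqrt(875698915)/546 ≈ -1487.0 - 54.198*I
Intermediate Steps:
w = 7/9 (w = (1/9)*7 = 7/9 ≈ 0.77778)
r(P) = 51/P - P/52 (r(P) = 51/P + P*(-1/52) = 51/P - P/52)
S = I*sqrt(875698915)/546 (S = sqrt((51/(7/9) - 1/52*7/9) - 3003) = sqrt((51*(9/7) - 7/468) - 3003) = sqrt((459/7 - 7/468) - 3003) = sqrt(214763/3276 - 3003) = sqrt(-9623065/3276) = I*sqrt(875698915)/546 ≈ 54.198*I)
y = -1487 (y = -1581 + 94 = -1487)
y - S = -1487 - I*sqrt(875698915)/546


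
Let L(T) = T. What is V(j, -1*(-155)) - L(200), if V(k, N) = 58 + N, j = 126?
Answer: 13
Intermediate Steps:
V(j, -1*(-155)) - L(200) = (58 - 1*(-155)) - 1*200 = (58 + 155) - 200 = 213 - 200 = 13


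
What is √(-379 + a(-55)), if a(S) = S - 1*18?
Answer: 2*I*√113 ≈ 21.26*I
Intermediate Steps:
a(S) = -18 + S (a(S) = S - 18 = -18 + S)
√(-379 + a(-55)) = √(-379 + (-18 - 55)) = √(-379 - 73) = √(-452) = 2*I*√113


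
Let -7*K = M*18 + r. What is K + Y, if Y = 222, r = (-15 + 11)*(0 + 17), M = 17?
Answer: 188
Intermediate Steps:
r = -68 (r = -4*17 = -68)
K = -34 (K = -(17*18 - 68)/7 = -(306 - 68)/7 = -⅐*238 = -34)
K + Y = -34 + 222 = 188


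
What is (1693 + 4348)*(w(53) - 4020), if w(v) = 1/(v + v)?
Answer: -2574184879/106 ≈ -2.4285e+7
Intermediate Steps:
w(v) = 1/(2*v)
(1693 + 4348)*(w(53) - 4020) = (1693 + 4348)*((½)/53 - 4020) = 6041*((½)*(1/53) - 4020) = 6041*(1/106 - 4020) = 6041*(-426119/106) = -2574184879/106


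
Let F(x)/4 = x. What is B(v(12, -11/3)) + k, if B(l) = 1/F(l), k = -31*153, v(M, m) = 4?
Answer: -75887/16 ≈ -4742.9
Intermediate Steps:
F(x) = 4*x
k = -4743
B(l) = 1/(4*l)
B(v(12, -11/3)) + k = (¼)/4 - 4743 = (¼)*(¼) - 4743 = 1/16 - 4743 = -75887/16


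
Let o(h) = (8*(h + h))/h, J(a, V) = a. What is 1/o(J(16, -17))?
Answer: 1/16 ≈ 0.062500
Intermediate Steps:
o(h) = 16 (o(h) = (8*(2*h))/h = (16*h)/h = 16)
1/o(J(16, -17)) = 1/16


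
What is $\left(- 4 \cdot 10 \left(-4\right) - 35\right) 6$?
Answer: $750$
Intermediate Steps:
$\left(- 4 \cdot 10 \left(-4\right) - 35\right) 6 = \left(\left(-4\right) \left(-40\right) - 35\right) 6 = \left(160 - 35\right) 6 = 125 \cdot 6 = 750$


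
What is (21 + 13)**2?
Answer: 1156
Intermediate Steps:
(21 + 13)**2 = 34**2 = 1156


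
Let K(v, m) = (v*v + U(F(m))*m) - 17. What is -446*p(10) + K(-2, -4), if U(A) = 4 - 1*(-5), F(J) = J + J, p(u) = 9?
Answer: -4063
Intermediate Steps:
F(J) = 2*J
U(A) = 9 (U(A) = 4 + 5 = 9)
K(v, m) = -17 + v² + 9*m (K(v, m) = (v*v + 9*m) - 17 = (v² + 9*m) - 17 = -17 + v² + 9*m)
-446*p(10) + K(-2, -4) = -446*9 + (-17 + (-2)² + 9*(-4)) = -4014 + (-17 + 4 - 36) = -4014 - 49 = -4063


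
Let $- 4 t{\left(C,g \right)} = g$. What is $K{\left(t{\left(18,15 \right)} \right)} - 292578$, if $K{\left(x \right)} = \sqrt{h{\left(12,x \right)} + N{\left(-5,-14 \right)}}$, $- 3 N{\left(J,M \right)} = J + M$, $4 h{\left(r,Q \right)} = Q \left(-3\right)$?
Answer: $-292578 + \frac{\sqrt{1317}}{12} \approx -2.9258 \cdot 10^{5}$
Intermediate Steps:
$h{\left(r,Q \right)} = - \frac{3 Q}{4}$ ($h{\left(r,Q \right)} = \frac{Q \left(-3\right)}{4} = \frac{\left(-3\right) Q}{4} = - \frac{3 Q}{4}$)
$t{\left(C,g \right)} = - \frac{g}{4}$
$N{\left(J,M \right)} = - \frac{J}{3} - \frac{M}{3}$ ($N{\left(J,M \right)} = - \frac{J + M}{3} = - \frac{J}{3} - \frac{M}{3}$)
$K{\left(x \right)} = \sqrt{\frac{19}{3} - \frac{3 x}{4}}$ ($K{\left(x \right)} = \sqrt{- \frac{3 x}{4} - - \frac{19}{3}} = \sqrt{- \frac{3 x}{4} + \left(\frac{5}{3} + \frac{14}{3}\right)} = \sqrt{- \frac{3 x}{4} + \frac{19}{3}} = \sqrt{\frac{19}{3} - \frac{3 x}{4}}$)
$K{\left(t{\left(18,15 \right)} \right)} - 292578 = \frac{\sqrt{228 - 27 \left(\left(- \frac{1}{4}\right) 15\right)}}{6} - 292578 = \frac{\sqrt{228 - - \frac{405}{4}}}{6} - 292578 = \frac{\sqrt{228 + \frac{405}{4}}}{6} - 292578 = \frac{\sqrt{\frac{1317}{4}}}{6} - 292578 = \frac{\frac{1}{2} \sqrt{1317}}{6} - 292578 = \frac{\sqrt{1317}}{12} - 292578 = -292578 + \frac{\sqrt{1317}}{12}$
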